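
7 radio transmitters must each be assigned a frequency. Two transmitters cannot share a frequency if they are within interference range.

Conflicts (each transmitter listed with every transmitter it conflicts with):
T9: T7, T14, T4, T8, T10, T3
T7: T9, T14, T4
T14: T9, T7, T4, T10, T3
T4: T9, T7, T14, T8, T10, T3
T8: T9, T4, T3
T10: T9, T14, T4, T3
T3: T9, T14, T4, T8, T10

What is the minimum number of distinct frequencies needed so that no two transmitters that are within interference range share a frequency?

5

T9, T14, T4, T10, T3 pairwise conflict, so at least 5 frequencies are needed.
5 frequencies suffice: frequency 1 → {T4}; frequency 2 → {T9}; frequency 3 → {T7, T3}; frequency 4 → {T14, T8}; frequency 5 → {T10}. Every pair that conflicts lands in different frequencies.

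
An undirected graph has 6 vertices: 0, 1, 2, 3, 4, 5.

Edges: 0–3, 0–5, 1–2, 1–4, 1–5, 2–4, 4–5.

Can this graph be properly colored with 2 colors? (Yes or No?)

1, 4, 5 form a triangle, so at least 3 colors are needed.
So 2 colors are not enough.

No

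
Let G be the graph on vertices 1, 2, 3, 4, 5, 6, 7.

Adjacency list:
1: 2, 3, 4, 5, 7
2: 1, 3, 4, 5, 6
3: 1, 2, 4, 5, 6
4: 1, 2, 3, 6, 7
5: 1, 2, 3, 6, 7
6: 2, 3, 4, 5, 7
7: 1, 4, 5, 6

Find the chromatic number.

1, 2, 3, 5 are pairwise adjacent (a clique of size 4), so at least 4 colors are needed.
4 colors suffice: color red → {2, 7}; color blue → {4, 5}; color green → {1, 6}; color yellow → {3}. No two adjacent vertices share a color.

4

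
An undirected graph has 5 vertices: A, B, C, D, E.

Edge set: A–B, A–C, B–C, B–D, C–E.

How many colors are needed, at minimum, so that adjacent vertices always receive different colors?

3

A, B, C form a triangle, so at least 3 colors are needed.
3 colors suffice: color 1 → {C, D}; color 2 → {B, E}; color 3 → {A}. Each edge has distinct colors on its endpoints.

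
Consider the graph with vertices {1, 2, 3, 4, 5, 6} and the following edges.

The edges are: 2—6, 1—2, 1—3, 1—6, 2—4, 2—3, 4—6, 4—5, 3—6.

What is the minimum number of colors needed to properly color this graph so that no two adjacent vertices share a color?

1, 2, 3, 6 are pairwise adjacent (a clique of size 4), so at least 4 colors are needed.
4 colors suffice: 1=yellow, 2=red, 3=green, 4=green, 5=red, 6=blue. Each edge has distinct colors on its endpoints.

4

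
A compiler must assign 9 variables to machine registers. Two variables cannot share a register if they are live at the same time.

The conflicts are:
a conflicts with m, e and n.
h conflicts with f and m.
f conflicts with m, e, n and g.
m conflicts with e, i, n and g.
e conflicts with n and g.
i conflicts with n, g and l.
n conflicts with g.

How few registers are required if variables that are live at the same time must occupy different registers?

5

f, m, e, n, g are mutually in conflict, so at least 5 registers are needed.
Using 5 registers: a=3, h=2, f=3, m=1, e=4, i=3, n=2, g=5, l=1. Each listed conflict is separated.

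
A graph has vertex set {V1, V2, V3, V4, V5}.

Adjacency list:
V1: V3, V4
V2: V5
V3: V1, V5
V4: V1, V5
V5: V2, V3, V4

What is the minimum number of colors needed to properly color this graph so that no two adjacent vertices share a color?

V4 and V5 are adjacent, so at least 2 colors are needed.
One proper 2-coloring: V1=1, V2=2, V3=2, V4=2, V5=1. Each edge has distinct colors on its endpoints.

2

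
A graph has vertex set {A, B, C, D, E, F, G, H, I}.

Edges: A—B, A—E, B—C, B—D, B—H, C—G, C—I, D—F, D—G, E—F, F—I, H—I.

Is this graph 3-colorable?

The chromatic number is 3. The cycle C-G-D-F-I-C has odd length 5, so it cannot be 2-colored; at least 3 colors are needed.
3 colors suffice: color 1 → {B, E, G, I}; color 2 → {A, C, D, H}; color 3 → {F}.
That is already a proper 3-coloring.

Yes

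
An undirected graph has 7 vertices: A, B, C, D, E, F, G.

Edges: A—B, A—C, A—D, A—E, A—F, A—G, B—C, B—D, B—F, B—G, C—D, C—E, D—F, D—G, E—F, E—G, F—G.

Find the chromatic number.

5

A, B, D, F, G are mutually adjacent (a clique of size 5), so at least 5 colors are needed.
One proper 5-coloring: A=red, B=green, C=blue, D=purple, E=green, F=yellow, G=blue. No two adjacent vertices share a color.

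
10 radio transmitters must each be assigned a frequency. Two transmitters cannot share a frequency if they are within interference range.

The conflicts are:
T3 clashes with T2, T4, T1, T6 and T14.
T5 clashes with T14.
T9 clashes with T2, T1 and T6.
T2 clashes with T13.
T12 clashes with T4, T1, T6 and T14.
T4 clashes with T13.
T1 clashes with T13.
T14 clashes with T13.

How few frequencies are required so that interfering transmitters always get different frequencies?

T3 and T6 conflict, so at least 2 frequencies are needed.
2 frequencies suffice: frequency 1 → {T3, T5, T9, T12, T13}; frequency 2 → {T2, T4, T1, T6, T14}. Every pair that conflicts lands in different frequencies.

2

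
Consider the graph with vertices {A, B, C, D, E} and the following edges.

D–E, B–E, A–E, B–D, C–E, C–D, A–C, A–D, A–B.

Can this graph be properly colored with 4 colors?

Yes

The chromatic number is 4. A, B, D, E are mutually adjacent (a clique of size 4), so at least 4 colors are needed.
One proper 4-coloring: A=3, B=4, C=4, D=1, E=2.
That is already a proper 4-coloring.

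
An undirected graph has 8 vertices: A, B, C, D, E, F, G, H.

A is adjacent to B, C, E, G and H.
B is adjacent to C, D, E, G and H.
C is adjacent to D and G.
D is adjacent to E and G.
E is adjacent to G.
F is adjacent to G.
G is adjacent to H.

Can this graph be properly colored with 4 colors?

The chromatic number is 4. B, C, D, G are pairwise adjacent (a clique of size 4), so at least 4 colors are needed.
A valid assignment using 4 colors: A=3, B=2, C=4, D=3, E=4, F=2, G=1, H=4.
That is already a proper 4-coloring.

Yes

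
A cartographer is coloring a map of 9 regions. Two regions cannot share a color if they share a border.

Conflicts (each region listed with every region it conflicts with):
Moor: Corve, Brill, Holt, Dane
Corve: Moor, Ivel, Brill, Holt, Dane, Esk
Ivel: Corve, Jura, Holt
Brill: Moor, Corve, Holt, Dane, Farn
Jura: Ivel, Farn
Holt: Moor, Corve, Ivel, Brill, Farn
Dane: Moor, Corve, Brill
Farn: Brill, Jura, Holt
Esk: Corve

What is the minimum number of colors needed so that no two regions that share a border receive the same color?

4

Moor, Corve, Brill, Dane are mutually in conflict, so at least 4 colors are needed.
4 colors suffice: color 1 → {Corve, Farn}; color 2 → {Ivel, Brill, Esk}; color 3 → {Jura, Holt, Dane}; color 4 → {Moor}. Every pair that conflicts lands in different colors.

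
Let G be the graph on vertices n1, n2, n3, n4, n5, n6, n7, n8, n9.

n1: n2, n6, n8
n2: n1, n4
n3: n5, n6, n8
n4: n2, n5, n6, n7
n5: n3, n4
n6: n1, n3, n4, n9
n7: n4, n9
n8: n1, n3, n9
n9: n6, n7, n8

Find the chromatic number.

n8 and n9 are adjacent, so at least 2 colors are needed.
2 colors suffice: color 1 → {n1, n3, n4, n9}; color 2 → {n2, n5, n6, n7, n8}. Every edge joins two different colors.

2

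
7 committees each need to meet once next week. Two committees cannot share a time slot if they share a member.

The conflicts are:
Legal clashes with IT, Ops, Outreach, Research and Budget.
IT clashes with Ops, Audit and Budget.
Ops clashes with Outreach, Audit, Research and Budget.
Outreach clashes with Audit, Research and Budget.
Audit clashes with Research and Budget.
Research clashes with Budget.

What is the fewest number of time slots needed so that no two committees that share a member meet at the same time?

5

Legal, Ops, Outreach, Research, Budget are mutually in conflict, so at least 5 time slots are needed.
5 time slots suffice: time slot 1 → {Budget}; time slot 2 → {Ops}; time slot 3 → {IT, Outreach}; time slot 4 → {Research}; time slot 5 → {Legal, Audit}. No two conflicting committees share a time slot.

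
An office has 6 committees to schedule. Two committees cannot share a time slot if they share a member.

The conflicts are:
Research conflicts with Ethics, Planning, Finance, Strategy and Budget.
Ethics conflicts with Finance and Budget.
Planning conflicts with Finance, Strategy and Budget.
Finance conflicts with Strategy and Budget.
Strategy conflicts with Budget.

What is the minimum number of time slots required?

5

Research, Planning, Finance, Strategy, Budget are mutually in conflict, so at least 5 time slots are needed.
5 time slots suffice: time slot 1 → {Research}; time slot 2 → {Finance}; time slot 3 → {Budget}; time slot 4 → {Ethics, Planning}; time slot 5 → {Strategy}. Each listed conflict is separated.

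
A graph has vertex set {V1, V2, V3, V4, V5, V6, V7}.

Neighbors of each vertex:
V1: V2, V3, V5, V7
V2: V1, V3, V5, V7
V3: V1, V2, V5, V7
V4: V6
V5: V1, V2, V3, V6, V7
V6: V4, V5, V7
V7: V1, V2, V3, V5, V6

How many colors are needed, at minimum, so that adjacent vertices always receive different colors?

5

V1, V2, V3, V5, V7 are mutually adjacent (a clique of size 5), so at least 5 colors are needed.
5 colors suffice: color R → {V4, V5}; color B → {V7}; color G → {V1, V6}; color Y → {V3}; color P → {V2}. Each edge has distinct colors on its endpoints.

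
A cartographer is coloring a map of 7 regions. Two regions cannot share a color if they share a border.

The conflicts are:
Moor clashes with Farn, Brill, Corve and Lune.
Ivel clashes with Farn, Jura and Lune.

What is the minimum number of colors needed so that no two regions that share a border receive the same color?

Ivel and Farn conflict, so at least 2 colors are needed.
2 colors suffice: color 1 → {Moor, Ivel}; color 2 → {Farn, Brill, Jura, Corve, Lune}. Each listed conflict is separated.

2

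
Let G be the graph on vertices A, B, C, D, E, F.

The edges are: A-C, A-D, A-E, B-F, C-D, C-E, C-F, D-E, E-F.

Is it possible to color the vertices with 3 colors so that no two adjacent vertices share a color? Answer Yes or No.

A, C, D, E are pairwise adjacent (a clique of size 4), so at least 4 colors are needed.
So 3 colors are not enough.

No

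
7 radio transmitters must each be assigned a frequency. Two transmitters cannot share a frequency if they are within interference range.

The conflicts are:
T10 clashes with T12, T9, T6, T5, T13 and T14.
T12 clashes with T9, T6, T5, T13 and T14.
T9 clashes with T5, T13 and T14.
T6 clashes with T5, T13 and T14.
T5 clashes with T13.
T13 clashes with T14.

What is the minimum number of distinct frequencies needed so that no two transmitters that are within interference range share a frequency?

T10, T12, T9, T5, T13 are mutually in conflict, so at least 5 frequencies are needed.
5 frequencies suffice: frequency 1 → {T10}; frequency 2 → {T12}; frequency 3 → {T13}; frequency 4 → {T9, T6}; frequency 5 → {T5, T14}. No two conflicting transmitters share a frequency.

5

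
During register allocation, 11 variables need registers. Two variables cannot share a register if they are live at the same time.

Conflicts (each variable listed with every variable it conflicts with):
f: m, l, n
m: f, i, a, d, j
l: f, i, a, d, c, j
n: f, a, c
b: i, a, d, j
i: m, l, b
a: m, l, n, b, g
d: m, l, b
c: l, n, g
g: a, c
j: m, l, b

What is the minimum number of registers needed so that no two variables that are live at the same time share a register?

m and i conflict, so at least 2 registers are needed.
A valid assignment using 2 registers: f=2, m=1, l=1, n=1, b=1, i=2, a=2, d=2, c=2, g=1, j=2. No two conflicting variables share a register.

2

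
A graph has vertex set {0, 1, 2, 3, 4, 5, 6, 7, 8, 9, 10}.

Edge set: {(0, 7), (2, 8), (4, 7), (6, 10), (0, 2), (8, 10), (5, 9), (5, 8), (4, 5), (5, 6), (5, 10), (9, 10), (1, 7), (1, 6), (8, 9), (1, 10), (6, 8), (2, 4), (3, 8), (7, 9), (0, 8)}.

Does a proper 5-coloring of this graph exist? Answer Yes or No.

Yes

The chromatic number is 4. 5, 6, 8, 10 are pairwise adjacent (a clique of size 4), so at least 4 colors are needed.
A valid assignment using 4 colors: 0=green, 1=green, 2=blue, 3=blue, 4=yellow, 5=green, 6=yellow, 7=red, 8=red, 9=yellow, 10=blue.
Since 5 ≥ 4, a proper 5-coloring certainly exists.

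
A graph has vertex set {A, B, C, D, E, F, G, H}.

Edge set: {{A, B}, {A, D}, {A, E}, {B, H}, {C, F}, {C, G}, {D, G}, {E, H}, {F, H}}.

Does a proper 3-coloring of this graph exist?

The chromatic number is 3. The cycle G-D-A-B-H-F-C-G has odd length 7, so it cannot be 2-colored; at least 3 colors are needed.
3 colors suffice: color 1 → {A, C, H}; color 2 → {B, D, E, F}; color 3 → {G}.
That is already a proper 3-coloring.

Yes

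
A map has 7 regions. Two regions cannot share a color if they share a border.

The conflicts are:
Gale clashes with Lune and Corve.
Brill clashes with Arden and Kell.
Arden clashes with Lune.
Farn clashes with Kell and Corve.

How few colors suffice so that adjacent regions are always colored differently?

3

The cycle Brill-Arden-Lune-Gale-Corve-Farn-Kell-Brill has odd length 7, so it cannot be 2-colored; at least 3 colors are needed.
One proper 3-coloring: Gale=1, Brill=1, Arden=3, Farn=1, Lune=2, Kell=2, Corve=2. No two conflicting regions share a color.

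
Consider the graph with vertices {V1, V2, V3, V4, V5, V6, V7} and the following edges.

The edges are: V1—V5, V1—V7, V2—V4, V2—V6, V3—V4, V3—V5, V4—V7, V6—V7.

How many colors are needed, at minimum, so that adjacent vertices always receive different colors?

The cycle V3-V5-V1-V7-V4-V3 has odd length 5, so it cannot be 2-colored; at least 3 colors are needed.
3 colors suffice: V1=1, V2=2, V3=2, V4=1, V5=3, V6=1, V7=2. Each edge has distinct colors on its endpoints.

3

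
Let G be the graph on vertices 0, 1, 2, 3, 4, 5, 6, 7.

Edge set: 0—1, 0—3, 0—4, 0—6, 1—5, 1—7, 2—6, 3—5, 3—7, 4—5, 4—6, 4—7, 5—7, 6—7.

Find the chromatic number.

3

3, 5, 7 are pairwise adjacent, so at least 3 colors are needed.
3 colors suffice: color red → {0, 2, 7}; color blue → {1, 3, 4}; color green → {5, 6}. Each edge has distinct colors on its endpoints.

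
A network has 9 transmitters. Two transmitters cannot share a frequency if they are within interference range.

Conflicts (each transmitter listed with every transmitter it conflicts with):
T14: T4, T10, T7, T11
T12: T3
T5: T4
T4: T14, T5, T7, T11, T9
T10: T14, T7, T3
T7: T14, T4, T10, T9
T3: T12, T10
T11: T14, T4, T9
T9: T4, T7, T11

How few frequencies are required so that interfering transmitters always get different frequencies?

3

T14, T4, T7 are mutually in conflict, so at least 3 frequencies are needed.
A valid assignment using 3 frequencies: T14=3, T12=1, T5=2, T4=1, T10=1, T7=2, T3=2, T11=2, T9=3. Each listed conflict is separated.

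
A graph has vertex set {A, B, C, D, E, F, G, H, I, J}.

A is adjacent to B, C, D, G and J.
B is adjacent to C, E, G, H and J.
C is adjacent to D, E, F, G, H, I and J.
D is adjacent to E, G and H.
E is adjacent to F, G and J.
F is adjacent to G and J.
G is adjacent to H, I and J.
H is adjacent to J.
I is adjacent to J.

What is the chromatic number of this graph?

5

B, C, E, G, J form a clique, so at least 5 colors are needed.
One proper 5-coloring: A=yellow, B=purple, C=red, D=green, E=yellow, F=purple, G=blue, H=yellow, I=yellow, J=green. No two adjacent vertices share a color.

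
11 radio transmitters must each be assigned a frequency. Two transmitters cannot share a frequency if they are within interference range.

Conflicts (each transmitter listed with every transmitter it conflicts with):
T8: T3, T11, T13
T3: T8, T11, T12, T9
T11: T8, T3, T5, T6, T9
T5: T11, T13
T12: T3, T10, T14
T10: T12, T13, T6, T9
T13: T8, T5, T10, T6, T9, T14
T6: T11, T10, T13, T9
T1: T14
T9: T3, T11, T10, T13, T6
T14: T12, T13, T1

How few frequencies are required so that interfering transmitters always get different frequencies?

T10, T13, T6, T9 are mutually in conflict, so at least 4 frequencies are needed.
4 frequencies suffice: frequency 1 → {T11, T12, T13, T1}; frequency 2 → {T8, T5, T9, T14}; frequency 3 → {T3, T6}; frequency 4 → {T10}. No two conflicting transmitters share a frequency.

4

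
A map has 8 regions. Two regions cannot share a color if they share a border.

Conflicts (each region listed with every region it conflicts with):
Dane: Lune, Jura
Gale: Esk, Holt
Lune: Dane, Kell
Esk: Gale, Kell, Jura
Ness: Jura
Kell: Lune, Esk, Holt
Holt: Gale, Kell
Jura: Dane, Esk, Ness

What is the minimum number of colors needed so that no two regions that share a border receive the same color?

3

The cycle Lune-Kell-Esk-Jura-Dane-Lune has odd length 5, so it cannot be 2-colored; at least 3 colors are needed.
3 colors suffice: Dane=3, Gale=2, Lune=1, Esk=1, Ness=1, Kell=2, Holt=1, Jura=2. Each listed conflict is separated.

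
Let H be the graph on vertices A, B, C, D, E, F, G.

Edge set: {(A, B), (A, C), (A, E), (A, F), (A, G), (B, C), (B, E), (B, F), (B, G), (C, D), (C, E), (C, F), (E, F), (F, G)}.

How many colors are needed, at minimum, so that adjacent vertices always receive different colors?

A, B, C, E, F are pairwise adjacent (a clique of size 5), so at least 5 colors are needed.
A valid assignment using 5 colors: A=green, B=blue, C=red, D=blue, E=purple, F=yellow, G=red. Every edge joins two different colors.

5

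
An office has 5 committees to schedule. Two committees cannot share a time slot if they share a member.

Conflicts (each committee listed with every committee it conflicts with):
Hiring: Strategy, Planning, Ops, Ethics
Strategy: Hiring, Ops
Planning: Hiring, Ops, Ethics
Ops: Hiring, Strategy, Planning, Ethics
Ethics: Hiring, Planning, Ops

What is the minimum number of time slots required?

Hiring, Planning, Ops, Ethics are mutually in conflict, so at least 4 time slots are needed.
4 time slots suffice: time slot 1 → {Ops}; time slot 2 → {Hiring}; time slot 3 → {Strategy, Planning}; time slot 4 → {Ethics}. No two conflicting committees share a time slot.

4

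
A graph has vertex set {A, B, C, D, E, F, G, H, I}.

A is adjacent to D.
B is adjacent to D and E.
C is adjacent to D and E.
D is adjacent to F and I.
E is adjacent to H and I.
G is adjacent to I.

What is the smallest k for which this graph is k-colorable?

D and F are adjacent, so at least 2 colors are needed.
A valid assignment using 2 colors: A=blue, B=blue, C=blue, D=red, E=red, F=blue, G=red, H=blue, I=blue. No two adjacent vertices share a color.

2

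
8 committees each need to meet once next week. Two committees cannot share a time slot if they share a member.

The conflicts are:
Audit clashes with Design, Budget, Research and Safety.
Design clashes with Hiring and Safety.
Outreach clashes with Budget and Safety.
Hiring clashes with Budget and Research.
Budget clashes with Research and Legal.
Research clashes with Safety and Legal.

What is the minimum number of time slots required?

3

Audit, Design, Safety pairwise conflict, so at least 3 time slots are needed.
Using 3 time slots: Audit=3, Design=1, Outreach=1, Hiring=3, Budget=2, Research=1, Safety=2, Legal=3. Every pair that conflicts lands in different time slots.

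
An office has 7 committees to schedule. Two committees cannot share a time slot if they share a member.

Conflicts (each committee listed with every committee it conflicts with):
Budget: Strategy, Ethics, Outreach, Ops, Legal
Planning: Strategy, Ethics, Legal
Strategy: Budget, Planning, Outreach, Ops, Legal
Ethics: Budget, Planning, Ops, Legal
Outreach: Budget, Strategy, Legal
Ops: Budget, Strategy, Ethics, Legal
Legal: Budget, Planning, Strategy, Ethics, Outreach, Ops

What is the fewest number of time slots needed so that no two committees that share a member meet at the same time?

Budget, Ethics, Ops, Legal are mutually in conflict, so at least 4 time slots are needed.
4 time slots suffice: time slot 1 → {Legal}; time slot 2 → {Budget, Planning}; time slot 3 → {Strategy, Ethics}; time slot 4 → {Outreach, Ops}. No two conflicting committees share a time slot.

4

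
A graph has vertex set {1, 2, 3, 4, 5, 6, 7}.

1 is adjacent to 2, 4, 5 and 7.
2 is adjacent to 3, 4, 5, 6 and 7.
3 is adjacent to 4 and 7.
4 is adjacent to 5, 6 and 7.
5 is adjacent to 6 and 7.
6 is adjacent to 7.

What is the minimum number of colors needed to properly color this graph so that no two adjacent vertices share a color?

1, 2, 4, 5, 7 are mutually adjacent (a clique of size 5), so at least 5 colors are needed.
5 colors suffice: color red → {7}; color blue → {2}; color green → {4}; color yellow → {3, 5}; color purple → {1, 6}. Every edge joins two different colors.

5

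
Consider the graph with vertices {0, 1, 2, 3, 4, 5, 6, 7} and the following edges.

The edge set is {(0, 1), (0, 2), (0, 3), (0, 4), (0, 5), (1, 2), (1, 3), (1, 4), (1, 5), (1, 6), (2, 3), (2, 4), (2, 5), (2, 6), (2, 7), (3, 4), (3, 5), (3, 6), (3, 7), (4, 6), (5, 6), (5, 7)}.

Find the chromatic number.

0, 1, 2, 3, 5 are mutually adjacent (a clique of size 5), so at least 5 colors are needed.
One proper 5-coloring: 0=purple, 1=yellow, 2=red, 3=blue, 4=green, 5=green, 6=purple, 7=yellow. No two adjacent vertices share a color.

5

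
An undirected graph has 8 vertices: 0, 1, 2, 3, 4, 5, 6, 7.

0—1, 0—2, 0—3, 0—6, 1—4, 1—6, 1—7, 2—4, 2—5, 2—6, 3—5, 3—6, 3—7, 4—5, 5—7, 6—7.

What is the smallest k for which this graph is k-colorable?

1, 6, 7 are pairwise adjacent, so at least 3 colors are needed.
3 colors suffice: 0=b, 1=c, 2=c, 3=c, 4=b, 5=a, 6=a, 7=b. No two adjacent vertices share a color.

3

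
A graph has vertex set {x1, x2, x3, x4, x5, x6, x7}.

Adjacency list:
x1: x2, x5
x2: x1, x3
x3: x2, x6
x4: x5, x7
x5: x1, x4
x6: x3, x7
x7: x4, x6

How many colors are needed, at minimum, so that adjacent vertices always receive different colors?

The cycle x2-x1-x5-x4-x7-x6-x3-x2 has odd length 7, so it cannot be 2-colored; at least 3 colors are needed.
One proper 3-coloring: x1=1, x2=2, x3=1, x4=1, x5=2, x6=2, x7=3. No two adjacent vertices share a color.

3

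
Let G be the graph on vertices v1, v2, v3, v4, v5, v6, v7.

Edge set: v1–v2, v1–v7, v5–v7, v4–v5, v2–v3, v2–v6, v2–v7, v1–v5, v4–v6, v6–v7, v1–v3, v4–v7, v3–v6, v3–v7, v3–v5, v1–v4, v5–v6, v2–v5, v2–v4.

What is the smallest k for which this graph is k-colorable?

5

v2, v4, v5, v6, v7 are pairwise adjacent (a clique of size 5), so at least 5 colors are needed.
5 colors suffice: color 1 → {v5}; color 2 → {v2}; color 3 → {v7}; color 4 → {v3, v4}; color 5 → {v1, v6}. No two adjacent vertices share a color.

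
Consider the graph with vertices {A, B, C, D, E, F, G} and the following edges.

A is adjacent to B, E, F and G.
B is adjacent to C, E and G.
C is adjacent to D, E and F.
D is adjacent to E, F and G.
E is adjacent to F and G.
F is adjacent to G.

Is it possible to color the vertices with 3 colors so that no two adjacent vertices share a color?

A, B, E, G form a clique, so at least 4 colors are needed.
So 3 colors are not enough.

No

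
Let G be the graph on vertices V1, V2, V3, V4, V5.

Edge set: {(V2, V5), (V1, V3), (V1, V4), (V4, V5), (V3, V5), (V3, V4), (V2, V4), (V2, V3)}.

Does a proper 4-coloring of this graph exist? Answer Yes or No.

The chromatic number is 4. V2, V3, V4, V5 are mutually adjacent (a clique of size 4), so at least 4 colors are needed.
4 colors suffice: color R → {V3}; color B → {V4}; color G → {V1, V5}; color Y → {V2}.
That is already a proper 4-coloring.

Yes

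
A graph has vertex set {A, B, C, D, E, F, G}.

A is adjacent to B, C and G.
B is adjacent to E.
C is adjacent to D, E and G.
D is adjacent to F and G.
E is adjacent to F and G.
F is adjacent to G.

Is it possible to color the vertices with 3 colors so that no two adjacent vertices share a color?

Yes

The chromatic number is 3. A, C, G form a triangle, so at least 3 colors are needed.
One proper 3-coloring: A=blue, B=red, C=green, D=blue, E=blue, F=green, G=red.
That is already a proper 3-coloring.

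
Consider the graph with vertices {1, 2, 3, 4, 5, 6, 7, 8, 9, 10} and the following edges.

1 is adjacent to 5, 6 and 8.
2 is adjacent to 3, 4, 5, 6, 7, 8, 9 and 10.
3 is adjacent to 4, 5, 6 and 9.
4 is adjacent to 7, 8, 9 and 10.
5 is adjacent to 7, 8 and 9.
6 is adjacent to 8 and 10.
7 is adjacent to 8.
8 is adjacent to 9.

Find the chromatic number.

2, 4, 7, 8 are pairwise adjacent (a clique of size 4), so at least 4 colors are needed.
One proper 4-coloring: 1=red, 2=red, 3=blue, 4=green, 5=green, 6=green, 7=yellow, 8=blue, 9=yellow, 10=blue. Every edge joins two different colors.

4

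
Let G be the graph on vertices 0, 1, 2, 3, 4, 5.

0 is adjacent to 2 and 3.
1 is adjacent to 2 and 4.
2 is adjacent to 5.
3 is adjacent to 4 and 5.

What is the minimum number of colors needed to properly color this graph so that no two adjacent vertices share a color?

3

The cycle 5-3-4-1-2-5 has odd length 5, so it cannot be 2-colored; at least 3 colors are needed.
3 colors suffice: color a → {2, 3}; color b → {0, 4, 5}; color c → {1}. No two adjacent vertices share a color.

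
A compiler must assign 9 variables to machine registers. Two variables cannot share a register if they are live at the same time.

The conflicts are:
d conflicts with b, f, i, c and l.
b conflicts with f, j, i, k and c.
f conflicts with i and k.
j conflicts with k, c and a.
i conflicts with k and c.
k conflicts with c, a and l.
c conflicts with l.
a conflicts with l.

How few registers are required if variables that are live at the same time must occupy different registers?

d, b, i, c pairwise conflict, so at least 4 registers are needed.
4 registers suffice: register 1 → {d, k}; register 2 → {f, c, a}; register 3 → {b, l}; register 4 → {j, i}. Every pair that conflicts lands in different registers.

4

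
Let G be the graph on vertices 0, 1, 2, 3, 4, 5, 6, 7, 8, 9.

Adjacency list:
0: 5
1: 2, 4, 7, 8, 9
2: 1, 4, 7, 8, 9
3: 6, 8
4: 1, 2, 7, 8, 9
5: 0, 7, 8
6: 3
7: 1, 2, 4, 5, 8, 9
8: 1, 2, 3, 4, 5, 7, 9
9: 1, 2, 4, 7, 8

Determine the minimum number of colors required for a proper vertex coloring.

1, 2, 4, 7, 8, 9 are mutually adjacent (a clique of size 6), so at least 6 colors are needed.
6 colors suffice: color red → {0, 6, 8}; color blue → {3, 7}; color green → {4, 5}; color yellow → {9}; color purple → {2}; color orange → {1}. Each edge has distinct colors on its endpoints.

6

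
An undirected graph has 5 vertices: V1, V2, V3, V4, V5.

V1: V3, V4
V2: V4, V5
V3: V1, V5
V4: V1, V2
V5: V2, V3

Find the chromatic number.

The cycle V5-V2-V4-V1-V3-V5 has odd length 5, so it cannot be 2-colored; at least 3 colors are needed.
3 colors suffice: color red → {V3, V4}; color blue → {V1, V2}; color green → {V5}. Every edge joins two different colors.

3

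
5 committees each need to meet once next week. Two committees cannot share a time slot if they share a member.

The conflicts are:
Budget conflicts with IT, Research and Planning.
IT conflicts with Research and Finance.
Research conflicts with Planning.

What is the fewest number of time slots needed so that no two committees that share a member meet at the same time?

3

Budget, IT, Research are mutually in conflict, so at least 3 time slots are needed.
Using 3 time slots: Budget=2, IT=1, Research=3, Planning=1, Finance=2. Each listed conflict is separated.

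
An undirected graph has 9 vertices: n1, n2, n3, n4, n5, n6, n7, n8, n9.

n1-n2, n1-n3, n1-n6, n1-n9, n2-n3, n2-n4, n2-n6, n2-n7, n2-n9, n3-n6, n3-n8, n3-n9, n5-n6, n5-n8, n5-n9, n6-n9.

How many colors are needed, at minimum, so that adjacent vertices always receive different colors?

5

n1, n2, n3, n6, n9 are pairwise adjacent (a clique of size 5), so at least 5 colors are needed.
5 colors suffice: color 1 → {n2, n5}; color 2 → {n4, n7, n8, n9}; color 3 → {n6}; color 4 → {n3}; color 5 → {n1}. No two adjacent vertices share a color.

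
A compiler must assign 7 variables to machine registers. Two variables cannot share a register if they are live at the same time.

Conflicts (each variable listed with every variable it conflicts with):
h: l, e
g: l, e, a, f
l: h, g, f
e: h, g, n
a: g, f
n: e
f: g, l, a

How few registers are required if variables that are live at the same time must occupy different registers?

3

g, l, f all conflict with each other, so at least 3 registers are needed.
3 registers suffice: register 1 → {h, g, n}; register 2 → {e, f}; register 3 → {l, a}. Every pair that conflicts lands in different registers.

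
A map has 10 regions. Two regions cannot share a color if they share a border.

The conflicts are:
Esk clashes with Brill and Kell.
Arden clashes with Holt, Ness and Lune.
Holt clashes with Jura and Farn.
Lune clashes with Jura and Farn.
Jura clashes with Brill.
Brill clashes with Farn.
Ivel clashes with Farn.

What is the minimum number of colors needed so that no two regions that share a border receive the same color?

2

Lune and Farn conflict, so at least 2 colors are needed.
A valid assignment using 2 colors: Esk=1, Arden=1, Holt=2, Ness=2, Lune=2, Jura=1, Brill=2, Ivel=2, Farn=1, Kell=2. No two conflicting regions share a color.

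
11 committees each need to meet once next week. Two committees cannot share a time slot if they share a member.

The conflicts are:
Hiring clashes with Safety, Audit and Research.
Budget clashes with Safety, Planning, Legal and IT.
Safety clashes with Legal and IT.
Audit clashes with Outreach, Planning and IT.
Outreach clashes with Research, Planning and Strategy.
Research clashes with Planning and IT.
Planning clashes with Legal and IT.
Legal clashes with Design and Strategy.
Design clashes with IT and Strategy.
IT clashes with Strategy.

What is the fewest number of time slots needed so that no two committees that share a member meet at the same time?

3

Budget, Safety, Legal are mutually in conflict, so at least 3 time slots are needed.
3 time slots suffice: time slot 1 → {Hiring, Outreach, Legal, IT}; time slot 2 → {Safety, Planning, Strategy}; time slot 3 → {Budget, Audit, Research, Design}. No two conflicting committees share a time slot.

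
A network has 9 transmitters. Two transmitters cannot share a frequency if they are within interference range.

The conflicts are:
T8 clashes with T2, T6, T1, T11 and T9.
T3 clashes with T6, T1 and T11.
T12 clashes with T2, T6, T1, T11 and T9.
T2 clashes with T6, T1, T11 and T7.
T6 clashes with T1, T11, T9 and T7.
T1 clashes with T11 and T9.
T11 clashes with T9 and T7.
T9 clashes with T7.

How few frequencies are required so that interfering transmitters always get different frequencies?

T12, T6, T1, T11, T9 are mutually in conflict, so at least 5 frequencies are needed.
5 frequencies suffice: frequency 1 → {T11}; frequency 2 → {T6}; frequency 3 → {T1, T7}; frequency 4 → {T3, T2, T9}; frequency 5 → {T8, T12}. Every pair that conflicts lands in different frequencies.

5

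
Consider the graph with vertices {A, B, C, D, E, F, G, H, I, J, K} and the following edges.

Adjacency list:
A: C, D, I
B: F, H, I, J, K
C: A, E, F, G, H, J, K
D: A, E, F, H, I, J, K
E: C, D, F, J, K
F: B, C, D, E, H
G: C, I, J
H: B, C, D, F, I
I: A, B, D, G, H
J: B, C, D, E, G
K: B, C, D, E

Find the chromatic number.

C, E, K are pairwise adjacent, so at least 3 colors are needed.
3 colors suffice: A=blue, B=red, C=red, D=red, E=blue, F=green, G=blue, H=blue, I=green, J=green, K=green. Each edge has distinct colors on its endpoints.

3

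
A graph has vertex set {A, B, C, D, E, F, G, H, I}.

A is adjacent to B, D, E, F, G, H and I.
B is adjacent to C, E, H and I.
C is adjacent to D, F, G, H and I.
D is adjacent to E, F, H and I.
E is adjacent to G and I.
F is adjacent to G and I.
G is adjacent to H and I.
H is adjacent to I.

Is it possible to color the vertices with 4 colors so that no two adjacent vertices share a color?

The chromatic number is 4. C, G, H, I are mutually adjacent (a clique of size 4), so at least 4 colors are needed.
4 colors suffice: color 1 → {I}; color 2 → {A, C}; color 3 → {B, D, G}; color 4 → {E, F, H}.
That is already a proper 4-coloring.

Yes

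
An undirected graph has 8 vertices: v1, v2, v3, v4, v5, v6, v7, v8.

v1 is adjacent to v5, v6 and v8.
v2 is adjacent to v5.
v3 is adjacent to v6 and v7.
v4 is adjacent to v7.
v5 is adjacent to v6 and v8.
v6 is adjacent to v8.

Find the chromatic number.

v1, v5, v6, v8 form a clique, so at least 4 colors are needed.
One proper 4-coloring: v1=4, v2=1, v3=2, v4=2, v5=2, v6=1, v7=1, v8=3. No two adjacent vertices share a color.

4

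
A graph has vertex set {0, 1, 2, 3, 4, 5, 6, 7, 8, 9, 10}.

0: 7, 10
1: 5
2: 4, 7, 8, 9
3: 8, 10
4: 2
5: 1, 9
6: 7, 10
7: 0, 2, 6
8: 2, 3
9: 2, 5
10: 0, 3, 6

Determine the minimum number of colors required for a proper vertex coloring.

2

6 and 7 are adjacent, so at least 2 colors are needed.
One proper 2-coloring: 0=a, 1=b, 2=a, 3=a, 4=b, 5=a, 6=a, 7=b, 8=b, 9=b, 10=b. No two adjacent vertices share a color.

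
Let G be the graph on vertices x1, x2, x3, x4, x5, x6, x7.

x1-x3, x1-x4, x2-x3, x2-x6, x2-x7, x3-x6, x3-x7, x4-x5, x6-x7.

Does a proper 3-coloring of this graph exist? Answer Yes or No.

No

x2, x3, x6, x7 are mutually adjacent (a clique of size 4), so at least 4 colors are needed.
So 3 colors are not enough.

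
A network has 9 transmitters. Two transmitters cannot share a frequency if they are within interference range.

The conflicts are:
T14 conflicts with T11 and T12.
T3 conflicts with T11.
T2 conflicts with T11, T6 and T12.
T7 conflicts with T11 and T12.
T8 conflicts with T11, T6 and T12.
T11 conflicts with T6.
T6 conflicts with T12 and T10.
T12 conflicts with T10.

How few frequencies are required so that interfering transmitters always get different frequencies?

T8, T6, T12 are mutually in conflict, so at least 3 frequencies are needed.
3 frequencies suffice: frequency 1 → {T11, T12}; frequency 2 → {T14, T3, T7, T6}; frequency 3 → {T2, T8, T10}. Each listed conflict is separated.

3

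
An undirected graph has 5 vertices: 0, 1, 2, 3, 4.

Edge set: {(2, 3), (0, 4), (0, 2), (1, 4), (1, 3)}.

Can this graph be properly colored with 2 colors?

The cycle 4-1-3-2-0-4 has odd length 5, so it cannot be 2-colored; at least 3 colors are needed.
So 2 colors are not enough.

No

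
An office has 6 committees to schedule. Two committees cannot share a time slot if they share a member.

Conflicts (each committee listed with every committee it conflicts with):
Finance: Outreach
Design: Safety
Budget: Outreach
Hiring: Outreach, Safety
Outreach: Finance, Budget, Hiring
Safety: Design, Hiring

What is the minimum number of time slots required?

2

Design and Safety conflict, so at least 2 time slots are needed.
A valid assignment using 2 time slots: Finance=2, Design=2, Budget=2, Hiring=2, Outreach=1, Safety=1. Each listed conflict is separated.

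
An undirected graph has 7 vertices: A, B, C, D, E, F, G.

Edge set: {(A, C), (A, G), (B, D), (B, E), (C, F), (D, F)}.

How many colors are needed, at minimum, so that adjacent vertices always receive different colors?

2

B and E are adjacent, so at least 2 colors are needed.
A valid assignment using 2 colors: A=1, B=1, C=2, D=2, E=2, F=1, G=2. No two adjacent vertices share a color.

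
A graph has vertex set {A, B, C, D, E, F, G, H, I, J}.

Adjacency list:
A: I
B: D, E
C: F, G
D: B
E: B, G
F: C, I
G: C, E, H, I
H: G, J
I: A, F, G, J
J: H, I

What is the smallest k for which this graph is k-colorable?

2

G and H are adjacent, so at least 2 colors are needed.
2 colors suffice: color 1 → {C, D, E, H, I}; color 2 → {A, B, F, G, J}. Every edge joins two different colors.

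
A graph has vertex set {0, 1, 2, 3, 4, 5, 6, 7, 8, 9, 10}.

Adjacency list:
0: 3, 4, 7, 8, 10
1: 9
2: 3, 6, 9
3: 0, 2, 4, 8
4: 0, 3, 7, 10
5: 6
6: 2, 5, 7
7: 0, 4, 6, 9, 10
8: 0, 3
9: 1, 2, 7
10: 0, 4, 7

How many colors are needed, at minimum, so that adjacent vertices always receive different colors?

4

0, 4, 7, 10 form a clique, so at least 4 colors are needed.
4 colors suffice: color red → {1, 3, 5, 7}; color blue → {0, 6, 9}; color green → {2, 4, 8}; color yellow → {10}. Every edge joins two different colors.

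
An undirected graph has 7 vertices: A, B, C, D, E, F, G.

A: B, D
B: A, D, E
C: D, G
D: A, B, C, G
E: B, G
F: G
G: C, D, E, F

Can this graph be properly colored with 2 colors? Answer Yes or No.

No

A, B, D form a triangle, so at least 3 colors are needed.
So 2 colors are not enough.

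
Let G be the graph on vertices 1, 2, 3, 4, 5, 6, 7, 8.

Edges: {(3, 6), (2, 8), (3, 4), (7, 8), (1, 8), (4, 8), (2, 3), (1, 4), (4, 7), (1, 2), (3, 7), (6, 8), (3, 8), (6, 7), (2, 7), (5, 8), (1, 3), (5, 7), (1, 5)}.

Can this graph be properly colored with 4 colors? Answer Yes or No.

The chromatic number is 4. 1, 2, 3, 8 are pairwise adjacent (a clique of size 4), so at least 4 colors are needed.
A valid assignment using 4 colors: 1=blue, 2=yellow, 3=green, 4=yellow, 5=green, 6=yellow, 7=blue, 8=red.
That is already a proper 4-coloring.

Yes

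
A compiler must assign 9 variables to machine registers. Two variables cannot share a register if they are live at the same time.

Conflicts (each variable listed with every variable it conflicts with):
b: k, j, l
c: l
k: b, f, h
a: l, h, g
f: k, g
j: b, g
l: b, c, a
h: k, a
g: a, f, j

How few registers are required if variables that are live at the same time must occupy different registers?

The cycle f-k-h-a-g-f has odd length 5, so it cannot be 2-colored; at least 3 registers are needed.
3 registers suffice: register 1 → {k, l, g}; register 2 → {b, c, a, f}; register 3 → {j, h}. No two conflicting variables share a register.

3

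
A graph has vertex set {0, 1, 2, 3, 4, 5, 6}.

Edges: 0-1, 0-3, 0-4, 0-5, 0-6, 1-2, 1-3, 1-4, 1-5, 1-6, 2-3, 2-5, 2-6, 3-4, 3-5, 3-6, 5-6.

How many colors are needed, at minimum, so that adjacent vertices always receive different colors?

5

1, 2, 3, 5, 6 are mutually adjacent (a clique of size 5), so at least 5 colors are needed.
5 colors suffice: color a → {1}; color b → {3}; color c → {4, 5}; color d → {0, 2}; color e → {6}. No two adjacent vertices share a color.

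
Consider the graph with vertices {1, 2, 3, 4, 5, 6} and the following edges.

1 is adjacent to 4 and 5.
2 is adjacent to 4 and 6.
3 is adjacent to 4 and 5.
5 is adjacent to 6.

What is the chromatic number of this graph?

3

The cycle 2-4-1-5-6-2 has odd length 5, so it cannot be 2-colored; at least 3 colors are needed.
A valid assignment using 3 colors: 1=b, 2=b, 3=b, 4=a, 5=a, 6=c. Every edge joins two different colors.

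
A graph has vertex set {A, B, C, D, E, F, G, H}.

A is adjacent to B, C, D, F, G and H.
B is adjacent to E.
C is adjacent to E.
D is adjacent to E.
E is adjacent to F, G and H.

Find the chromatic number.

2

B and E are adjacent, so at least 2 colors are needed.
2 colors suffice: color red → {A, E}; color blue → {B, C, D, F, G, H}. Each edge has distinct colors on its endpoints.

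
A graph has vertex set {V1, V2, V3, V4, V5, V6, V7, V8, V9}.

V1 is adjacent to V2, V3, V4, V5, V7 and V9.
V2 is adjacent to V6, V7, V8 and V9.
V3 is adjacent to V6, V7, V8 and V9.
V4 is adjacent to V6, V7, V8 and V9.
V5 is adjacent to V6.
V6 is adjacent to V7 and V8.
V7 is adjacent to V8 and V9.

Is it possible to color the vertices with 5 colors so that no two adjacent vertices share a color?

Yes

The chromatic number is 4. V1, V2, V7, V9 are mutually adjacent (a clique of size 4), so at least 4 colors are needed.
4 colors suffice: color red → {V5, V7}; color blue → {V1, V6}; color green → {V8, V9}; color yellow → {V2, V3, V4}.
Since 5 ≥ 4, a proper 5-coloring certainly exists.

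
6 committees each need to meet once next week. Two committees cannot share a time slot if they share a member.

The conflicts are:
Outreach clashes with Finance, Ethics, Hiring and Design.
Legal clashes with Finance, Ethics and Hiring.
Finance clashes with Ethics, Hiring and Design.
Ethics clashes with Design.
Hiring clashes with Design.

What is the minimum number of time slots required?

4

Outreach, Finance, Hiring, Design are mutually in conflict, so at least 4 time slots are needed.
4 time slots suffice: time slot 1 → {Finance}; time slot 2 → {Outreach, Legal}; time slot 3 → {Ethics, Hiring}; time slot 4 → {Design}. Each listed conflict is separated.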